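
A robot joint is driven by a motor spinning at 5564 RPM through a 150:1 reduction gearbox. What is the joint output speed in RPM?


omega_joint = omega_motor / N = 5564 / 150 = 37.0933

37.0933 RPM


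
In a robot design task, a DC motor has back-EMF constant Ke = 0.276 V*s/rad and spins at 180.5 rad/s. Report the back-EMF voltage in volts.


V_emf = Ke * omega = 0.276*180.5 = 49.8180

49.8180 V


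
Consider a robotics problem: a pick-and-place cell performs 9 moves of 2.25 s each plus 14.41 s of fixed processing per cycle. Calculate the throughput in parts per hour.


T_cycle = 9*2.25 + 14.41 = 34.6600 s
rate = 3600/T = 103.8661

103.8661 parts/hour


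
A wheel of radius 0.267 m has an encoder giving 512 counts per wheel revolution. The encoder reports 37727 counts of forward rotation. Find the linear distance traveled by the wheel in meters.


revs = 37727/512 = 73.685547
d = revs * 2*pi*r = 73.685547 * 2*pi*0.267 = 123.6156

123.6156 m


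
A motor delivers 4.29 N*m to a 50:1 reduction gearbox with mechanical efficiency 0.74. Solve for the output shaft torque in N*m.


tau_out = tau_in * N * eta = 4.29 * 50 * 0.74 = 158.7300

158.7300 N*m


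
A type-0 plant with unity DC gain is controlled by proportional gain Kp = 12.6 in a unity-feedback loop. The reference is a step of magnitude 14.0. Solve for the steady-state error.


e_ss = R/(1 + Kp) = 14.0/(1 + 12.6) = 14.0/13.6000 = 1.0294

1.0294


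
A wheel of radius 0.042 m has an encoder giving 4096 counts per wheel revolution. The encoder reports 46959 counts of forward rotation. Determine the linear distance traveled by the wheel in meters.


revs = 46959/4096 = 11.464600
d = revs * 2*pi*r = 11.464600 * 2*pi*0.042 = 3.0254

3.0254 m


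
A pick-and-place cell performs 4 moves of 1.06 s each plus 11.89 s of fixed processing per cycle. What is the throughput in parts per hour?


T_cycle = 4*1.06 + 11.89 = 16.1300 s
rate = 3600/T = 223.1866

223.1866 parts/hour


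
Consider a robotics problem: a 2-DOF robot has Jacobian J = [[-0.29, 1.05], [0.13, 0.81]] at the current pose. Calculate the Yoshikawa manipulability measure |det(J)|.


det(J) = -0.29*0.81 - (1.05)*(0.13) = -0.3714
|det(J)| = 0.3714

0.3714


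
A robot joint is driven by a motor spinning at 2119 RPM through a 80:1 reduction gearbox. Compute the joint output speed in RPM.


omega_joint = omega_motor / N = 2119 / 80 = 26.4875

26.4875 RPM


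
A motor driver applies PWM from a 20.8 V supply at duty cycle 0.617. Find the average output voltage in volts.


V_avg = V_supply * D = 20.8*0.617 = 12.8336

12.8336 V


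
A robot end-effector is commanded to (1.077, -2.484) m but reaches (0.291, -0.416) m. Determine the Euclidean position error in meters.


dx = 0.291 - (1.077) = -0.7860, dy = -0.416 - (-2.484) = 2.0680
err = sqrt(0.617796 + 4.276624) = 2.2123

2.2123 m


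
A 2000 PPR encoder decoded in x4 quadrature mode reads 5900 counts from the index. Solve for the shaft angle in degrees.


angle = counts * 360 / (PPR*4) = 5900 * 360 / 8000 = 265.5000

265.5000 degrees


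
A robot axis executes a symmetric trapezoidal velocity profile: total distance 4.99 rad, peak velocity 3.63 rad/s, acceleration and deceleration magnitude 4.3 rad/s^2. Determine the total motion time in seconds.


t_acc = v/a = 3.63/4.3 = 0.844186 s
d_acc = v^2/(2a) = 1.532198 rad (each ramp)
d_cruise = 4.99 - 2*1.532198 = 1.925604 rad
t_cruise = 1.925604/3.63 = 0.530469 s
t_total = 2*0.844186 + 0.530469 = 2.2188

2.2188 s


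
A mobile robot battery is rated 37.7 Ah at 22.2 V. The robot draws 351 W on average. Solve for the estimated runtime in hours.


E = 37.7*22.2 = 836.9400 Wh
t = E/P = 836.9400/351 = 2.3844

2.3844 hours


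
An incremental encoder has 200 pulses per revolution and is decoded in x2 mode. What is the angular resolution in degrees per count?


resolution = 360 / (PPR * 2) = 360 / 400 = 0.9000

0.9000 degrees


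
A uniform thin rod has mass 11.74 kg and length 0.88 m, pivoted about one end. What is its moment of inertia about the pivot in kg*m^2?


I = (1/3)*m*L^2 = (1/3)*11.74*0.88^2 = 3.0305

3.0305 kg*m^2


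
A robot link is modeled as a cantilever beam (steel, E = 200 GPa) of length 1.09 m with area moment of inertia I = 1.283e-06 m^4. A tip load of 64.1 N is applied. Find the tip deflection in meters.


delta = F*L^3/(3*E*I) = 64.1*1.09^3/(3*2.000e+11*1.283e-06)
      = 83.0113589/769800 = 1.0783e-04

1.0783e-04 m


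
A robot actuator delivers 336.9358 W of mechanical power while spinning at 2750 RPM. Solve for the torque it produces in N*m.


omega = 2750 * 2*pi/60 = 287.979327 rad/s
tau = P / omega = 336.9358 / 287.979327 = 1.1700

1.1700 N*m


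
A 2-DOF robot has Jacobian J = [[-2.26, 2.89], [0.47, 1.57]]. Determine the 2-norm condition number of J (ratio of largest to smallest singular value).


JJ^T eigenvalues: trace(JJ^T) = 16.1455, det(JJ^T) = det(J)^2 = 24.07374225
s_max^2 = (16.1455 + sqrt(164.38220125))/2 = 14.48333112
s_min^2 = (16.1455 - sqrt(164.38220125))/2 = 1.66216888
kappa = s_max/s_min = sqrt(14.48333112/1.66216888) = 2.9519

2.9519


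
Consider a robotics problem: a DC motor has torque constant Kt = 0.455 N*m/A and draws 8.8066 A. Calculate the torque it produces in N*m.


tau = Kt * I = 0.455*8.8066 = 4.0070

4.0070 N*m


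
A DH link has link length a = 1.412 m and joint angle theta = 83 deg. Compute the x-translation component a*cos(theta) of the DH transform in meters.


a*cos(theta) = 1.412*cos(83 deg) = 0.1721

0.1721 m


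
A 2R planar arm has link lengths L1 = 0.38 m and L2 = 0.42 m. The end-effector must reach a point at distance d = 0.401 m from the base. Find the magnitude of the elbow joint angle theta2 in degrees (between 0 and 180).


cos(th2) = (d^2 - L1^2 - L2^2)/(2*L1*L2) = (0.401^2 - 0.38^2 - 0.42^2)/(2*0.38*0.42) = -0.50125000
th2 = acos(-0.50125000) = 120.0827 deg

120.0827 degrees


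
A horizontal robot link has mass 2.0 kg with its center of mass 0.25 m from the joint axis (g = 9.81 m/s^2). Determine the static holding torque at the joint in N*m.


tau = m*g*L = 2.0 * 9.81 * 0.25 = 4.9050

4.9050 N*m


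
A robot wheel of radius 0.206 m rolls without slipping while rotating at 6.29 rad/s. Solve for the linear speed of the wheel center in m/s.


v = omega * r = 6.29 * 0.206 = 1.2957

1.2957 m/s


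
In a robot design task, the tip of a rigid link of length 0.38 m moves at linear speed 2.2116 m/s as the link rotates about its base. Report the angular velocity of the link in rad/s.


omega = v / L = 2.2116 / 0.38 = 5.8200

5.8200 rad/s


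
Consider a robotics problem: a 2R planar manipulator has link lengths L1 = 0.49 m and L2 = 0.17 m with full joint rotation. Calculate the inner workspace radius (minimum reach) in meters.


r_min = |L1 - L2| = |0.49 - 0.17| = 0.3200

0.3200 m


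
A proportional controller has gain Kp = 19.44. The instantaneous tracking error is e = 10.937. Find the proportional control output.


u_P = Kp * e = 19.44 * 10.937 = 212.6153

212.6153


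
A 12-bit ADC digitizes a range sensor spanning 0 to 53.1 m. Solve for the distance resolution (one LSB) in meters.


res = range / 2^n = 53.1/2^12 = 53.1/4096 = 0.0130

0.0130 m


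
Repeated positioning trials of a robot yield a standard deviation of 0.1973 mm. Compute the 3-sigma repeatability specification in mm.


repeatability = 3*sigma = 3*0.1973 = 0.5919

0.5919 mm


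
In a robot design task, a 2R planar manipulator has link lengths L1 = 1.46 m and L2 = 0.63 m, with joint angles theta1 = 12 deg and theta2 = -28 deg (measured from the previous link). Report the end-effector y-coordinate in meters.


y = L1*sin(th1) + L2*sin(th1+th2) = 1.46*sin(12 deg) + 0.63*sin(-16 deg) = 0.1299

0.1299 m


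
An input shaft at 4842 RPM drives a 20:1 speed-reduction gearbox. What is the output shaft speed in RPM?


omega_out = omega_in / N = 4842 / 20 = 242.1000

242.1000 RPM


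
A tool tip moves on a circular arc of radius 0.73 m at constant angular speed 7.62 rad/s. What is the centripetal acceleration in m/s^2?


a_c = omega^2 * r = 7.62^2 * 0.73 = 42.3870

42.3870 m/s^2


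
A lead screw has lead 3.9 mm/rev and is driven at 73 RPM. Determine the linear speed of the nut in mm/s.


v = lead * (RPM/60) = 3.9*73/60 = 4.7450

4.7450 mm/s


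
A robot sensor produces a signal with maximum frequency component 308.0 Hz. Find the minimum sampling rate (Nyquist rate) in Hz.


f_s,min = 2*f_max = 2*308.0 = 616.0000

616.0000 Hz


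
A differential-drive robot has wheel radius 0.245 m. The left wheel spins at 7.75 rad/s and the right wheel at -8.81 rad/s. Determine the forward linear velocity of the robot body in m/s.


v = r*(wR + wL)/2 = 0.245*(-8.81 + 7.75)/2 = -0.1299

-0.1299 m/s


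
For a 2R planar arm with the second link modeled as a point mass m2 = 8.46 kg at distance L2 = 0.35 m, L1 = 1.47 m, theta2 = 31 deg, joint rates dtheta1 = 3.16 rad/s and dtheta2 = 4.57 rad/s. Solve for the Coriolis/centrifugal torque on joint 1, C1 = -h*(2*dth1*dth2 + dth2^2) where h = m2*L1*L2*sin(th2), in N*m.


h = m2*L1*L2*sin(th2) = 8.46*1.47*0.35*sin(31 deg) = 2.241791
C1 = -h*(2*3.16*4.57 + 4.57^2) = -2.241791*49.7673 = -111.5679

-111.5679 N*m


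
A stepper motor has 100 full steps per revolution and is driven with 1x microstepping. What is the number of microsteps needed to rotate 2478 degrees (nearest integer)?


step_size = 360/(100*1) = 360/100 = 3.600000 deg
n = 2478/(360/100) = 2478*100/360 = 688.3333 -> 688

688 steps


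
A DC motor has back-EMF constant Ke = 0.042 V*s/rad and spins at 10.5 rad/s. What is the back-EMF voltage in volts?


V_emf = Ke * omega = 0.042*10.5 = 0.4410

0.4410 V


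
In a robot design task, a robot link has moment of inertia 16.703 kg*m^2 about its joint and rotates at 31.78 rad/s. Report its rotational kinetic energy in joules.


KE = (1/2)*I*omega^2 = 0.5*16.703*31.78^2 = 8434.7511

8434.7511 J


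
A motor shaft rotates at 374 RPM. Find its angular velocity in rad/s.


omega = 374 * 2*pi/60 = 39.1652

39.1652 rad/s


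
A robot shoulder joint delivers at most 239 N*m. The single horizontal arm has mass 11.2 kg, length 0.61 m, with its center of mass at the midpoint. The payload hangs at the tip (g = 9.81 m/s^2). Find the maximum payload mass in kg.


tau_arm = m_arm*g*(L/2) = 11.2*9.81*0.61/2 = 33.5110 N*m
tau_payload = tau_max - tau_arm = 239 - 33.5110 = 205.4890
m_payload = tau_payload / (g*L) = 205.4890 / (9.81*0.61) = 34.3392

34.3392 kg


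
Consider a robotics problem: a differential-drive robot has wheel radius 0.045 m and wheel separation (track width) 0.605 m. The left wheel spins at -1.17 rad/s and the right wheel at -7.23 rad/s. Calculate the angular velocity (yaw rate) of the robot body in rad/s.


omega = r*(wR - wL)/L = 0.045*(-7.23 - (-1.17))/0.605 = -0.4507

-0.4507 rad/s


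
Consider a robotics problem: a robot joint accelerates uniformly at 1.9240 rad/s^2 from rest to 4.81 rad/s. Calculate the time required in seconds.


t = delta_omega / alpha = 4.81 / 1.9240 = 2.5000

2.5000 s


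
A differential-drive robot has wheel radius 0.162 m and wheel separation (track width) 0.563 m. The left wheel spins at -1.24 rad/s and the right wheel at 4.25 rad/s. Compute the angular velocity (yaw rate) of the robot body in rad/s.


omega = r*(wR - wL)/L = 0.162*(4.25 - (-1.24))/0.563 = 1.5797

1.5797 rad/s


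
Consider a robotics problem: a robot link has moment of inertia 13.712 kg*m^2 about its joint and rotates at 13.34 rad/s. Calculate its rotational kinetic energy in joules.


KE = (1/2)*I*omega^2 = 0.5*13.712*13.34^2 = 1220.0636

1220.0636 J


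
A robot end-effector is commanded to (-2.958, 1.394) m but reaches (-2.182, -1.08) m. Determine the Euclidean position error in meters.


dx = -2.182 - (-2.958) = 0.7760, dy = -1.08 - (1.394) = -2.4740
err = sqrt(0.602176 + 6.120676) = 2.5928

2.5928 m


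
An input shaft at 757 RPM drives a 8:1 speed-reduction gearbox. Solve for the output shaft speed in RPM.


omega_out = omega_in / N = 757 / 8 = 94.6250

94.6250 RPM


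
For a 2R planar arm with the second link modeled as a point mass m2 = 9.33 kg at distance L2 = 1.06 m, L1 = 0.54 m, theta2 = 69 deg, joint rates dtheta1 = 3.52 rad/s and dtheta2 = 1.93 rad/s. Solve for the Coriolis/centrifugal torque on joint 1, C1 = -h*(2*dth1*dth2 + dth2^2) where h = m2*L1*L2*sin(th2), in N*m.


h = m2*L1*L2*sin(th2) = 9.33*0.54*1.06*sin(69 deg) = 4.985779
C1 = -h*(2*3.52*1.93 + 1.93^2) = -4.985779*17.3121 = -86.3143

-86.3143 N*m


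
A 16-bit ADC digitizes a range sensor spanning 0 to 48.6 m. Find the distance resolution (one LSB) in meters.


res = range / 2^n = 48.6/2^16 = 48.6/65536 = 7.4158e-04

7.4158e-04 m


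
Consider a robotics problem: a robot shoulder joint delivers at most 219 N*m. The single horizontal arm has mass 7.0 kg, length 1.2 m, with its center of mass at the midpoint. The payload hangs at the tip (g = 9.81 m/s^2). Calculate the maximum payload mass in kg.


tau_arm = m_arm*g*(L/2) = 7.0*9.81*1.2/2 = 41.2020 N*m
tau_payload = tau_max - tau_arm = 219 - 41.2020 = 177.7980
m_payload = tau_payload / (g*L) = 177.7980 / (9.81*1.2) = 15.1035

15.1035 kg


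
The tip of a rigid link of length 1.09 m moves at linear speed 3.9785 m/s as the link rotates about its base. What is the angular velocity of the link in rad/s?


omega = v / L = 3.9785 / 1.09 = 3.6500

3.6500 rad/s


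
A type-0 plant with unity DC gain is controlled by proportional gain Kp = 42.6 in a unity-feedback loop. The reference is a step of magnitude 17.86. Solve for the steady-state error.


e_ss = R/(1 + Kp) = 17.86/(1 + 42.6) = 17.86/43.6000 = 0.4096

0.4096


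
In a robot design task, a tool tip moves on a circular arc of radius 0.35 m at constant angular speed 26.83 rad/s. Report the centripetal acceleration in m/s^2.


a_c = omega^2 * r = 26.83^2 * 0.35 = 251.9471

251.9471 m/s^2


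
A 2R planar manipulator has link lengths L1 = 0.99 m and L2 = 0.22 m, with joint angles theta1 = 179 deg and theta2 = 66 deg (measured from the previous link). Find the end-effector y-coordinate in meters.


y = L1*sin(th1) + L2*sin(th1+th2) = 0.99*sin(179 deg) + 0.22*sin(245 deg) = -0.1821

-0.1821 m


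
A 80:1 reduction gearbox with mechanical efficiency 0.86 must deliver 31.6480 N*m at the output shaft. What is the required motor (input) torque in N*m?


tau_in = tau_out / (N * eta) = 31.6480 / (80 * 0.86) = 0.4600

0.4600 N*m


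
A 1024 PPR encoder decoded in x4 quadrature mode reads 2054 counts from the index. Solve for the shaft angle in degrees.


angle = counts * 360 / (PPR*4) = 2054 * 360 / 4096 = 180.5273

180.5273 degrees


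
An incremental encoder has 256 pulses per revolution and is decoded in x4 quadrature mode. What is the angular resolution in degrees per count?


resolution = 360 / (PPR * 4) = 360 / 1024 = 0.3516

0.3516 degrees


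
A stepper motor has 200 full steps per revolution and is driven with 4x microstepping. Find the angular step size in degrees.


step = 360/(200*4) = 360/800 = 0.4500

0.4500 degrees


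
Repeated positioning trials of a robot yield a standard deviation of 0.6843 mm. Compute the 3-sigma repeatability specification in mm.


repeatability = 3*sigma = 3*0.6843 = 2.0529

2.0529 mm


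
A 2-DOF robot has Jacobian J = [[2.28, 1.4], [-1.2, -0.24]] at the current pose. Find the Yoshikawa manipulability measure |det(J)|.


det(J) = 2.28*-0.24 - (1.4)*(-1.2) = 1.1328
|det(J)| = 1.1328

1.1328


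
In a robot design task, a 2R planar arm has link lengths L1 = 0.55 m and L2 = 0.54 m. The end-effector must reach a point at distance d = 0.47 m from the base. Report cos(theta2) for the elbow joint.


cos(th2) = (d^2 - L1^2 - L2^2)/(2*L1*L2) = (0.47^2 - 0.55^2 - 0.54^2)/(2*0.55*0.54) = -0.6283

-0.6283


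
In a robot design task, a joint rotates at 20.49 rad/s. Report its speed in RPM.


RPM = 20.49 * 60/(2*pi) = 195.6651

195.6651 RPM


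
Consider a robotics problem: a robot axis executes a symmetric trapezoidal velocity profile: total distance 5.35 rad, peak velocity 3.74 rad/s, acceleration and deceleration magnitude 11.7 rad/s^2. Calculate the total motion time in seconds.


t_acc = v/a = 3.74/11.7 = 0.319658 s
d_acc = v^2/(2a) = 0.597761 rad (each ramp)
d_cruise = 5.35 - 2*0.597761 = 4.154478 rad
t_cruise = 4.154478/3.74 = 1.110823 s
t_total = 2*0.319658 + 1.110823 = 1.7501

1.7501 s


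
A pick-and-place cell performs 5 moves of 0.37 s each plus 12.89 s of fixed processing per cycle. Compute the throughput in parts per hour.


T_cycle = 5*0.37 + 12.89 = 14.7400 s
rate = 3600/T = 244.2334

244.2334 parts/hour


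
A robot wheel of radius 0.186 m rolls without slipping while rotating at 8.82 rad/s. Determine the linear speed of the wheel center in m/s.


v = omega * r = 8.82 * 0.186 = 1.6405

1.6405 m/s


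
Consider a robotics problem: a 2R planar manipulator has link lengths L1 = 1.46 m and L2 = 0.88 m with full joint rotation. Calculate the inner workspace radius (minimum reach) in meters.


r_min = |L1 - L2| = |1.46 - 0.88| = 0.5800

0.5800 m


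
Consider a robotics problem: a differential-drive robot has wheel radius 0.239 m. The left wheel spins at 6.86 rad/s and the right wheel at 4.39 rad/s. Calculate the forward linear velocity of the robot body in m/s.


v = r*(wR + wL)/2 = 0.239*(4.39 + 6.86)/2 = 1.3444

1.3444 m/s


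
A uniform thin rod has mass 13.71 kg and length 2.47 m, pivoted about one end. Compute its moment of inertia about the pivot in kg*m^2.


I = (1/3)*m*L^2 = (1/3)*13.71*2.47^2 = 27.8811

27.8811 kg*m^2


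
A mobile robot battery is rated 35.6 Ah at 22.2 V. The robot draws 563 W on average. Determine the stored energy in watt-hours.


E = capacity * V = 35.6*22.2 = 790.3200

790.3200 Wh


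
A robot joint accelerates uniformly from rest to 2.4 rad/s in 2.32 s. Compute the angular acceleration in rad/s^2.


alpha = delta_omega / t = 2.4 / 2.32 = 1.0345

1.0345 rad/s^2


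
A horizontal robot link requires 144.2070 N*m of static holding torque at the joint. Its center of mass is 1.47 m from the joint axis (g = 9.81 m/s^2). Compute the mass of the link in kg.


m = tau / (g*L) = 144.2070 / (9.81 * 1.47) = 10.0000

10.0000 kg


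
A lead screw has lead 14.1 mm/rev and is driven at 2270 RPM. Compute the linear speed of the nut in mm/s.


v = lead * (RPM/60) = 14.1*2270/60 = 533.4500

533.4500 mm/s


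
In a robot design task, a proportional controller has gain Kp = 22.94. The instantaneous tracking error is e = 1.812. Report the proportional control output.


u_P = Kp * e = 22.94 * 1.812 = 41.5673

41.5673


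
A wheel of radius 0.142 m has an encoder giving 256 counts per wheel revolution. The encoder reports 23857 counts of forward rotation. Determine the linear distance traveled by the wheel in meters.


revs = 23857/256 = 93.191406
d = revs * 2*pi*r = 93.191406 * 2*pi*0.142 = 83.1465

83.1465 m


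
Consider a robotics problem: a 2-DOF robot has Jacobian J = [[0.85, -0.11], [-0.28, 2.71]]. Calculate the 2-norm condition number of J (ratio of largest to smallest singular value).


JJ^T eigenvalues: trace(JJ^T) = 8.1571, det(JJ^T) = det(J)^2 = 5.16516529
s_max^2 = (8.1571 + sqrt(45.87761925))/2 = 7.46520097
s_min^2 = (8.1571 - sqrt(45.87761925))/2 = 0.69189903
kappa = s_max/s_min = sqrt(7.46520097/0.69189903) = 3.2847

3.2847


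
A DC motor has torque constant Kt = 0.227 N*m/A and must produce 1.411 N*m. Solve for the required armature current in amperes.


I = tau / Kt = 1.411/0.227 = 6.2159

6.2159 A


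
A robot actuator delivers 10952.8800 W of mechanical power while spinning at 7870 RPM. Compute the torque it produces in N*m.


omega = 7870 * 2*pi/60 = 824.144473 rad/s
tau = P / omega = 10952.8800 / 824.144473 = 13.2900

13.2900 N*m


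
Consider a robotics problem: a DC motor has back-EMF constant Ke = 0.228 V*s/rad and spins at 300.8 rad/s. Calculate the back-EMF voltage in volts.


V_emf = Ke * omega = 0.228*300.8 = 68.5824

68.5824 V


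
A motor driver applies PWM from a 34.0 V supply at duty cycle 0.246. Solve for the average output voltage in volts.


V_avg = V_supply * D = 34.0*0.246 = 8.3640

8.3640 V


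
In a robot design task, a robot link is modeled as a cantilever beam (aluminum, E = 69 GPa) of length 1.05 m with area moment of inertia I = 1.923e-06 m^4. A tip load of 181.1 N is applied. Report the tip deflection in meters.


delta = F*L^3/(3*E*I) = 181.1*1.05^3/(3*6.900e+10*1.923e-06)
      = 209.6458875/398061 = 5.2667e-04

5.2667e-04 m


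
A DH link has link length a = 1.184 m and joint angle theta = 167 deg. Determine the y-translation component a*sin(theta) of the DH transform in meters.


a*sin(theta) = 1.184*sin(167 deg) = 0.2663

0.2663 m


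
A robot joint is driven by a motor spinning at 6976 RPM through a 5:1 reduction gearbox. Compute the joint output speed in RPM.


omega_joint = omega_motor / N = 6976 / 5 = 1395.2000

1395.2000 RPM


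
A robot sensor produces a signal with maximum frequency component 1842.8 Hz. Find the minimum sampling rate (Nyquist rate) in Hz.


f_s,min = 2*f_max = 2*1842.8 = 3685.6000

3685.6000 Hz


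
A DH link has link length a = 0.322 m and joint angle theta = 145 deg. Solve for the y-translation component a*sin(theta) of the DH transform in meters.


a*sin(theta) = 0.322*sin(145 deg) = 0.1847

0.1847 m


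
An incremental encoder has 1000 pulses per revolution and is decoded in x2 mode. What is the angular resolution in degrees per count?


resolution = 360 / (PPR * 2) = 360 / 2000 = 0.1800

0.1800 degrees


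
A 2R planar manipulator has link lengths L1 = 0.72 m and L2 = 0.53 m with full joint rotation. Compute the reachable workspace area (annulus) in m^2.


r_max = L1 + L2 = 1.2500, r_min = |L1 - L2| = 0.1900
A = pi*(r_max^2 - r_min^2) = pi*(1.5625 - 0.0361) = 4.7953

4.7953 m^2


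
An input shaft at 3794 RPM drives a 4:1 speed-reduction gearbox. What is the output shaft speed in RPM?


omega_out = omega_in / N = 3794 / 4 = 948.5000

948.5000 RPM


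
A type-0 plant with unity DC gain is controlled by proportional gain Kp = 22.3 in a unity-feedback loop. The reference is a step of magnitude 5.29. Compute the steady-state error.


e_ss = R/(1 + Kp) = 5.29/(1 + 22.3) = 5.29/23.3000 = 0.2270

0.2270


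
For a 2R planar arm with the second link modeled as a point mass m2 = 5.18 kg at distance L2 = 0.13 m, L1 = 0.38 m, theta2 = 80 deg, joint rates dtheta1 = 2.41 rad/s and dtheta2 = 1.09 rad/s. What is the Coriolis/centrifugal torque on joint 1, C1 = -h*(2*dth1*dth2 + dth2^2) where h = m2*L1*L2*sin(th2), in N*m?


h = m2*L1*L2*sin(th2) = 5.18*0.38*0.13*sin(80 deg) = 0.252004
C1 = -h*(2*2.41*1.09 + 1.09^2) = -0.252004*6.4419 = -1.6234

-1.6234 N*m


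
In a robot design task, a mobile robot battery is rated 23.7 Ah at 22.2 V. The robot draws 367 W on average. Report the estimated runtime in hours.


E = 23.7*22.2 = 526.1400 Wh
t = E/P = 526.1400/367 = 1.4336

1.4336 hours


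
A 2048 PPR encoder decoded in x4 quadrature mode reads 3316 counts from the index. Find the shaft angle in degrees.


angle = counts * 360 / (PPR*4) = 3316 * 360 / 8192 = 145.7227

145.7227 degrees


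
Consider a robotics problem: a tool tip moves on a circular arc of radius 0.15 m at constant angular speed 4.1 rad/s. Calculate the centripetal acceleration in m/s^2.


a_c = omega^2 * r = 4.1^2 * 0.15 = 2.5215

2.5215 m/s^2


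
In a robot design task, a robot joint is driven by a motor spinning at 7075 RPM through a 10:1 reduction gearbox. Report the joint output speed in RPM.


omega_joint = omega_motor / N = 7075 / 10 = 707.5000

707.5000 RPM


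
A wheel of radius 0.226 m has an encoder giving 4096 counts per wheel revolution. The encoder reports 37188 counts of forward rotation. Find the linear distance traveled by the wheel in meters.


revs = 37188/4096 = 9.079102
d = revs * 2*pi*r = 9.079102 * 2*pi*0.226 = 12.8923

12.8923 m


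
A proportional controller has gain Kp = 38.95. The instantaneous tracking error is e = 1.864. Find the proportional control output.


u_P = Kp * e = 38.95 * 1.864 = 72.6028

72.6028


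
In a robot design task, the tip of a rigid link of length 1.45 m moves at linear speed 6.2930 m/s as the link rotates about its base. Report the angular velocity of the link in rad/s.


omega = v / L = 6.2930 / 1.45 = 4.3400

4.3400 rad/s


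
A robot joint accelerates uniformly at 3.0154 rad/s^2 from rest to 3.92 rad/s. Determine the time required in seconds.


t = delta_omega / alpha = 3.92 / 3.0154 = 1.3000

1.3000 s


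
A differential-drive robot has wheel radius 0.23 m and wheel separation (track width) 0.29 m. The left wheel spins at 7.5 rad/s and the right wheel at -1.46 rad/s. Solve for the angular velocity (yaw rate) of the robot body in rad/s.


omega = r*(wR - wL)/L = 0.23*(-1.46 - (7.5))/0.29 = -7.1062

-7.1062 rad/s


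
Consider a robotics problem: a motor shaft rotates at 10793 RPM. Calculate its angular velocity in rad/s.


omega = 10793 * 2*pi/60 = 1130.2403

1130.2403 rad/s


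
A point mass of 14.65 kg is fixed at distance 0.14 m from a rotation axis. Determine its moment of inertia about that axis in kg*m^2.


I = m*r^2 = 14.65*0.14^2 = 0.2871

0.2871 kg*m^2


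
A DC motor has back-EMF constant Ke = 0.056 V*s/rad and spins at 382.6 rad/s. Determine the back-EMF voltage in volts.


V_emf = Ke * omega = 0.056*382.6 = 21.4256

21.4256 V


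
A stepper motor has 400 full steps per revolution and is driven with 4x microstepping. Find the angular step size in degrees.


step = 360/(400*4) = 360/1600 = 0.2250

0.2250 degrees


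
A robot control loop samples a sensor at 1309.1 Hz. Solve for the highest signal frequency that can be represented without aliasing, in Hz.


f_max = f_s/2 = 1309.1/2 = 654.5500

654.5500 Hz


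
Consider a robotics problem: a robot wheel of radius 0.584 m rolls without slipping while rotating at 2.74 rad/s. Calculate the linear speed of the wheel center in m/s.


v = omega * r = 2.74 * 0.584 = 1.6002

1.6002 m/s


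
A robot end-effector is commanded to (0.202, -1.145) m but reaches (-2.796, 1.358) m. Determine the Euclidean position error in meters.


dx = -2.796 - (0.202) = -2.9980, dy = 1.358 - (-1.145) = 2.5030
err = sqrt(8.988004 + 6.265009) = 3.9055

3.9055 m


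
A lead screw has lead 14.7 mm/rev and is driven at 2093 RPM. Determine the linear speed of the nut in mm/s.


v = lead * (RPM/60) = 14.7*2093/60 = 512.7850

512.7850 mm/s


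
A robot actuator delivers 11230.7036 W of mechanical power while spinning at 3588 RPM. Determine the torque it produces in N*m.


omega = 3588 * 2*pi/60 = 375.734481 rad/s
tau = P / omega = 11230.7036 / 375.734481 = 29.8900

29.8900 N*m


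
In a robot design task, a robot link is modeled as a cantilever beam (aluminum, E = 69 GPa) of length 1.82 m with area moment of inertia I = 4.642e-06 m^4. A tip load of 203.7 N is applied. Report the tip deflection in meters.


delta = F*L^3/(3*E*I) = 203.7*1.82^3/(3*6.900e+10*4.642e-06)
      = 1228.0193016/960894 = 0.0013

0.0013 m


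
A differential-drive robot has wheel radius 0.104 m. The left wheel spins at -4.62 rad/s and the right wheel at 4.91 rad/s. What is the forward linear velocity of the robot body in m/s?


v = r*(wR + wL)/2 = 0.104*(4.91 + -4.62)/2 = 0.0151

0.0151 m/s


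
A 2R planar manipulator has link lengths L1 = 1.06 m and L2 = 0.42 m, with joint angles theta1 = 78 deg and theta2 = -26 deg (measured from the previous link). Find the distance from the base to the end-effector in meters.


x = L1*cos(th1) + L2*cos(th1+th2) = 0.478964
y = L1*sin(th1) + L2*sin(th1+th2) = 1.367801
d = sqrt(x^2 + y^2) = sqrt(0.229407 + 1.870880) = 1.4492

1.4492 m


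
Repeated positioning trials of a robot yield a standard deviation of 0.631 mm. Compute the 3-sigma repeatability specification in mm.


repeatability = 3*sigma = 3*0.631 = 1.8930

1.8930 mm


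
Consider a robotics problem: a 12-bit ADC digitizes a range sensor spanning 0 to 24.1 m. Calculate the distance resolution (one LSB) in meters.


res = range / 2^n = 24.1/2^12 = 24.1/4096 = 0.0059

0.0059 m


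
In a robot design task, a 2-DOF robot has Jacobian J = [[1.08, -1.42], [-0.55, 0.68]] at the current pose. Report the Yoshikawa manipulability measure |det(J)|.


det(J) = 1.08*0.68 - (-1.42)*(-0.55) = -0.0466
|det(J)| = 0.0466

0.0466


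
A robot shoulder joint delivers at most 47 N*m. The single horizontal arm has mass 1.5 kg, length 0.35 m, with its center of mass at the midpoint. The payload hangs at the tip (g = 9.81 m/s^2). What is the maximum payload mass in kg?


tau_arm = m_arm*g*(L/2) = 1.5*9.81*0.35/2 = 2.5751 N*m
tau_payload = tau_max - tau_arm = 47 - 2.5751 = 44.4249
m_payload = tau_payload / (g*L) = 44.4249 / (9.81*0.35) = 12.9387

12.9387 kg


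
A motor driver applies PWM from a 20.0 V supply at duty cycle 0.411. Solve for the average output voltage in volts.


V_avg = V_supply * D = 20.0*0.411 = 8.2200

8.2200 V


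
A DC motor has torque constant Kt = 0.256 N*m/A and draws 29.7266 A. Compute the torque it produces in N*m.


tau = Kt * I = 0.256*29.7266 = 7.6100

7.6100 N*m


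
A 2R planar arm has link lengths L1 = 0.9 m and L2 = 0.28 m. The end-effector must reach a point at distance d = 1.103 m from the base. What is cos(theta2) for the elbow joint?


cos(th2) = (d^2 - L1^2 - L2^2)/(2*L1*L2) = (1.103^2 - 0.9^2 - 0.28^2)/(2*0.9*0.28) = 0.6512

0.6512


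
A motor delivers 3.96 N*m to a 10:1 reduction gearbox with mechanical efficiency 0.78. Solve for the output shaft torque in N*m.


tau_out = tau_in * N * eta = 3.96 * 10 * 0.78 = 30.8880

30.8880 N*m


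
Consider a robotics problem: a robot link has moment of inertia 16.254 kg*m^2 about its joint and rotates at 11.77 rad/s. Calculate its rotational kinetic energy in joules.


KE = (1/2)*I*omega^2 = 0.5*16.254*11.77^2 = 1125.8569

1125.8569 J


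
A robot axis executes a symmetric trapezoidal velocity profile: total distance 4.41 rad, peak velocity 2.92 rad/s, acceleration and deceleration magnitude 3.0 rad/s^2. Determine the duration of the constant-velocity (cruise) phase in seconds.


t_acc = v/a = 0.973333 s, d_acc = v^2/(2a) = 1.421067 rad each
d_cruise = 4.41 - 2*1.421067 = 1.567866 rad
t_cruise = d_cruise/v = 1.567866/2.92 = 0.5369

0.5369 s


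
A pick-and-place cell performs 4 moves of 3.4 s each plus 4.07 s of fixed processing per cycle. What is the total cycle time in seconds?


T = 4*3.4 + 4.07 = 17.6700

17.6700 s


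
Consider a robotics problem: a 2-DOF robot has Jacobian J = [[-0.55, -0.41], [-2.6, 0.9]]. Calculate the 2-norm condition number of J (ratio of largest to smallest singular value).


JJ^T eigenvalues: trace(JJ^T) = 8.0406, det(JJ^T) = det(J)^2 = 2.43672100
s_max^2 = (8.0406 + sqrt(54.90436436))/2 = 7.72517396
s_min^2 = (8.0406 - sqrt(54.90436436))/2 = 0.31542604
kappa = s_max/s_min = sqrt(7.72517396/0.31542604) = 4.9489

4.9489


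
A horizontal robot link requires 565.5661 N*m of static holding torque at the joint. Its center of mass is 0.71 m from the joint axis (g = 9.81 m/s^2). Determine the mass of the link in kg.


m = tau / (g*L) = 565.5661 / (9.81 * 0.71) = 81.2000

81.2000 kg


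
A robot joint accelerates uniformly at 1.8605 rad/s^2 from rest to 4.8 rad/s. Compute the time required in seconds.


t = delta_omega / alpha = 4.8 / 1.8605 = 2.5800

2.5800 s


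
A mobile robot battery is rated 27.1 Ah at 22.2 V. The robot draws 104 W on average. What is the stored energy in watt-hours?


E = capacity * V = 27.1*22.2 = 601.6200

601.6200 Wh


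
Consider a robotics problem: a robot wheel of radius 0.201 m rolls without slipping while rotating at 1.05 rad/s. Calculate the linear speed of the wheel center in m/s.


v = omega * r = 1.05 * 0.201 = 0.2111

0.2111 m/s


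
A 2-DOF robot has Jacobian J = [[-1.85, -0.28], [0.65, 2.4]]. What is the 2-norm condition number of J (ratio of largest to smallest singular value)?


JJ^T eigenvalues: trace(JJ^T) = 9.6834, det(JJ^T) = det(J)^2 = 18.13056400
s_max^2 = (9.6834 + sqrt(21.24597956))/2 = 7.14636807
s_min^2 = (9.6834 - sqrt(21.24597956))/2 = 2.53703193
kappa = s_max/s_min = sqrt(7.14636807/2.53703193) = 1.6783

1.6783


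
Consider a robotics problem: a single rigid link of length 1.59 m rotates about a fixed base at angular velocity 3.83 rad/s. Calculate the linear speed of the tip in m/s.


v = L*omega = 1.59 * 3.83 = 6.0897

6.0897 m/s


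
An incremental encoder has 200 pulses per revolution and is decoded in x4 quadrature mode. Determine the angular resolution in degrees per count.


resolution = 360 / (PPR * 4) = 360 / 800 = 0.4500

0.4500 degrees


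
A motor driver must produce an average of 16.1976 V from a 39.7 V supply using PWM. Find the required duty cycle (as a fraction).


D = V_avg/V_supply = 16.1976/39.7 = 0.4080

0.4080


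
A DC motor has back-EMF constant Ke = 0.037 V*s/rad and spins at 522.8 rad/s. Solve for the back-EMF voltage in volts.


V_emf = Ke * omega = 0.037*522.8 = 19.3436

19.3436 V


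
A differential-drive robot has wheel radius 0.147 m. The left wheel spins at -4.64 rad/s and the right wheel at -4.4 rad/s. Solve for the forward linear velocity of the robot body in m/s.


v = r*(wR + wL)/2 = 0.147*(-4.4 + -4.64)/2 = -0.6644

-0.6644 m/s


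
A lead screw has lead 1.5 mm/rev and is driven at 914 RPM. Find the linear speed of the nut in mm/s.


v = lead * (RPM/60) = 1.5*914/60 = 22.8500

22.8500 mm/s


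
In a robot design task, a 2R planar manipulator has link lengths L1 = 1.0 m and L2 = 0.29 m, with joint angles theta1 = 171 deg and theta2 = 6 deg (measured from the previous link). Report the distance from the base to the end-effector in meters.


x = L1*cos(th1) + L2*cos(th1+th2) = -1.277291
y = L1*sin(th1) + L2*sin(th1+th2) = 0.171612
d = sqrt(x^2 + y^2) = sqrt(1.631472 + 0.029451) = 1.2888

1.2888 m


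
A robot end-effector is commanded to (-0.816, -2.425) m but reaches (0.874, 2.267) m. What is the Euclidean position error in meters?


dx = 0.874 - (-0.816) = 1.6900, dy = 2.267 - (-2.425) = 4.6920
err = sqrt(2.856100 + 22.014864) = 4.9871

4.9871 m


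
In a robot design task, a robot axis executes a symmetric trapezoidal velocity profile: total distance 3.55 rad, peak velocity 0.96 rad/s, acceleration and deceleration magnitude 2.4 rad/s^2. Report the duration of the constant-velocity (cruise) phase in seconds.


t_acc = v/a = 0.400000 s, d_acc = v^2/(2a) = 0.192000 rad each
d_cruise = 3.55 - 2*0.192000 = 3.166000 rad
t_cruise = d_cruise/v = 3.166000/0.96 = 3.2979

3.2979 s


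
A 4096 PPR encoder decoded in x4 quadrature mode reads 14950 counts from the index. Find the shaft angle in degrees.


angle = counts * 360 / (PPR*4) = 14950 * 360 / 16384 = 328.4912

328.4912 degrees


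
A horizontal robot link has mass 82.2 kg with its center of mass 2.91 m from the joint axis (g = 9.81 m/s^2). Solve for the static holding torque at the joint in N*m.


tau = m*g*L = 82.2 * 9.81 * 2.91 = 2346.5716

2346.5716 N*m


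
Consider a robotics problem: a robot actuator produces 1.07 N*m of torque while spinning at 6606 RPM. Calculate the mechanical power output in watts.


omega = 6606 * 2*pi/60 = 691.778702 rad/s
P = tau * omega = 1.07 * 691.778702 = 740.2032

740.2032 W


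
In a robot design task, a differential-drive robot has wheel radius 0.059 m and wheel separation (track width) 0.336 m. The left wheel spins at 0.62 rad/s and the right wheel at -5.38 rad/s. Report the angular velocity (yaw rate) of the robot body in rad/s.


omega = r*(wR - wL)/L = 0.059*(-5.38 - (0.62))/0.336 = -1.0536

-1.0536 rad/s


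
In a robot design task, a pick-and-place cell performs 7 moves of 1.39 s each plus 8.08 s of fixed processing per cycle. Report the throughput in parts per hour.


T_cycle = 7*1.39 + 8.08 = 17.8100 s
rate = 3600/T = 202.1336

202.1336 parts/hour


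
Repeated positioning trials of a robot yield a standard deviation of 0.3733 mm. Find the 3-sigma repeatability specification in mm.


repeatability = 3*sigma = 3*0.3733 = 1.1199

1.1199 mm


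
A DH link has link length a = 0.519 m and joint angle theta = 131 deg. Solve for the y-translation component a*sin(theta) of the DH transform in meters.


a*sin(theta) = 0.519*sin(131 deg) = 0.3917

0.3917 m


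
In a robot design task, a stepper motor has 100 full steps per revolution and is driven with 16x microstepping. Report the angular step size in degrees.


step = 360/(100*16) = 360/1600 = 0.2250

0.2250 degrees


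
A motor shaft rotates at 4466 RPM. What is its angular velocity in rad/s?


omega = 4466 * 2*pi/60 = 467.6784

467.6784 rad/s


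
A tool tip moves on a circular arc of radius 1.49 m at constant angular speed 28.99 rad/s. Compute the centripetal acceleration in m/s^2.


a_c = omega^2 * r = 28.99^2 * 1.49 = 1252.2259

1252.2259 m/s^2


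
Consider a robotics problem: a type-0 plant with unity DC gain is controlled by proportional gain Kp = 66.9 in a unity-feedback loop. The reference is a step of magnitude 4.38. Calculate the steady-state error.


e_ss = R/(1 + Kp) = 4.38/(1 + 66.9) = 4.38/67.9000 = 0.0645

0.0645


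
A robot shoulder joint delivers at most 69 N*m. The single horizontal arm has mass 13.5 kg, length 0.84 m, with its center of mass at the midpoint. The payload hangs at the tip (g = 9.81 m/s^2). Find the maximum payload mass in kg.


tau_arm = m_arm*g*(L/2) = 13.5*9.81*0.84/2 = 55.6227 N*m
tau_payload = tau_max - tau_arm = 69 - 55.6227 = 13.3773
m_payload = tau_payload / (g*L) = 13.3773 / (9.81*0.84) = 1.6234

1.6234 kg


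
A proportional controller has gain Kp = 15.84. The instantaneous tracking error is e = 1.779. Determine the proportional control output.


u_P = Kp * e = 15.84 * 1.779 = 28.1794

28.1794


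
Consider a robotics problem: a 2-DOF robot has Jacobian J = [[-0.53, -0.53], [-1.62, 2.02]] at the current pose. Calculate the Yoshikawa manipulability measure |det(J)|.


det(J) = -0.53*2.02 - (-0.53)*(-1.62) = -1.9292
|det(J)| = 1.9292

1.9292


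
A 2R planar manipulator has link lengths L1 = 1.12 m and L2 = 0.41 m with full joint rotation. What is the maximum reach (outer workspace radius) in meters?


r_max = L1 + L2 = 1.12 + 0.41 = 1.5300

1.5300 m


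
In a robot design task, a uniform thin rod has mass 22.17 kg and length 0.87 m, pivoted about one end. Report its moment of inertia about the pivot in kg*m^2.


I = (1/3)*m*L^2 = (1/3)*22.17*0.87^2 = 5.5935

5.5935 kg*m^2


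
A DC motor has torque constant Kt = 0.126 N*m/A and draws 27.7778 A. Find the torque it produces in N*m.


tau = Kt * I = 0.126*27.7778 = 3.5000

3.5000 N*m


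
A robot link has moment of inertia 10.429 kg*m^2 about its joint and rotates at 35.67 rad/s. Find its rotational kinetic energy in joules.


KE = (1/2)*I*omega^2 = 0.5*10.429*35.67^2 = 6634.6633

6634.6633 J


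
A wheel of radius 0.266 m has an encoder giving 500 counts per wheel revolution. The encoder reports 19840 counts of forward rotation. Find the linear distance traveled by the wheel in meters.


revs = 19840/500 = 39.680000
d = revs * 2*pi*r = 39.680000 * 2*pi*0.266 = 66.3183

66.3183 m


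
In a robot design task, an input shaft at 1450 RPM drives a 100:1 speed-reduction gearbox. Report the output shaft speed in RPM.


omega_out = omega_in / N = 1450 / 100 = 14.5000

14.5000 RPM
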